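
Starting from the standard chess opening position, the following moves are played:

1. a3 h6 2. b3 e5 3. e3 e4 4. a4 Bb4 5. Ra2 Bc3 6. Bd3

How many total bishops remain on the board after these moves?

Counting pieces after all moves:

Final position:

  a b c d e f g h
  ─────────────────
8│♜ ♞ ♝ ♛ ♚ · ♞ ♜│8
7│♟ ♟ ♟ ♟ · ♟ ♟ ·│7
6│· · · · · · · ♟│6
5│· · · · · · · ·│5
4│♙ · · · ♟ · · ·│4
3│· ♙ ♝ ♗ ♙ · · ·│3
2│♖ · ♙ ♙ · ♙ ♙ ♙│2
1│· ♘ ♗ ♕ ♔ · ♘ ♖│1
  ─────────────────
  a b c d e f g h


4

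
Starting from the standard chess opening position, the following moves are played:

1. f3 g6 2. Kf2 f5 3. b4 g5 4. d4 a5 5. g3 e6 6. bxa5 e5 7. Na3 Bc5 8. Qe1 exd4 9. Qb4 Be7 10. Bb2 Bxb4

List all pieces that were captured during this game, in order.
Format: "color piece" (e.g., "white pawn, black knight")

Tracking captures:
  bxa5: captured black pawn
  exd4: captured white pawn
  Bxb4: captured white queen

black pawn, white pawn, white queen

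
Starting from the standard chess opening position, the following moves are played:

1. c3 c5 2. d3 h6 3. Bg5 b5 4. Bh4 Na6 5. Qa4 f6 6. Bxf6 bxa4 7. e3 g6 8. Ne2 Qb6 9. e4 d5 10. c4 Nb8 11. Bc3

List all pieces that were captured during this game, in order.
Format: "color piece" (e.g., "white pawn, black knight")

Tracking captures:
  Bxf6: captured black pawn
  bxa4: captured white queen

black pawn, white queen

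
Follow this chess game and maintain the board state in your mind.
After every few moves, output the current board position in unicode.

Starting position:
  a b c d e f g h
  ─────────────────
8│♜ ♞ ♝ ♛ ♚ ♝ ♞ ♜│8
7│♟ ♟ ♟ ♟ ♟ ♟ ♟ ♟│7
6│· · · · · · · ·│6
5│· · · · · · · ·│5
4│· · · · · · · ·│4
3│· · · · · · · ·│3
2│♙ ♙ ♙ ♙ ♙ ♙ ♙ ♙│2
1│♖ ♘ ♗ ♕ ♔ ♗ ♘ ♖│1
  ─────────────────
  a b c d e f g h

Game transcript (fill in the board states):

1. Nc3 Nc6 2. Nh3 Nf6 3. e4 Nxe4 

  a b c d e f g h
  ─────────────────
8│♜ · ♝ ♛ ♚ ♝ · ♜│8
7│♟ ♟ ♟ ♟ ♟ ♟ ♟ ♟│7
6│· · ♞ · · · · ·│6
5│· · · · · · · ·│5
4│· · · · ♞ · · ·│4
3│· · ♘ · · · · ♘│3
2│♙ ♙ ♙ ♙ · ♙ ♙ ♙│2
1│♖ · ♗ ♕ ♔ ♗ · ♖│1
  ─────────────────
  a b c d e f g h

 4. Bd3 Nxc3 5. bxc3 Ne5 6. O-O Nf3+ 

  a b c d e f g h
  ─────────────────
8│♜ · ♝ ♛ ♚ ♝ · ♜│8
7│♟ ♟ ♟ ♟ ♟ ♟ ♟ ♟│7
6│· · · · · · · ·│6
5│· · · · · · · ·│5
4│· · · · · · · ·│4
3│· · ♙ ♗ · ♞ · ♘│3
2│♙ · ♙ ♙ · ♙ ♙ ♙│2
1│♖ · ♗ ♕ · ♖ ♔ ·│1
  ─────────────────
  a b c d e f g h

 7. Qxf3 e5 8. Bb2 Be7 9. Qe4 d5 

  a b c d e f g h
  ─────────────────
8│♜ · ♝ ♛ ♚ · · ♜│8
7│♟ ♟ ♟ · ♝ ♟ ♟ ♟│7
6│· · · · · · · ·│6
5│· · · ♟ ♟ · · ·│5
4│· · · · ♕ · · ·│4
3│· · ♙ ♗ · · · ♘│3
2│♙ ♗ ♙ ♙ · ♙ ♙ ♙│2
1│♖ · · · · ♖ ♔ ·│1
  ─────────────────
  a b c d e f g h

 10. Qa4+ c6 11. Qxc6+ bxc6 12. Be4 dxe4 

  a b c d e f g h
  ─────────────────
8│♜ · ♝ ♛ ♚ · · ♜│8
7│♟ · · · ♝ ♟ ♟ ♟│7
6│· · ♟ · · · · ·│6
5│· · · · ♟ · · ·│5
4│· · · · ♟ · · ·│4
3│· · ♙ · · · · ♘│3
2│♙ ♗ ♙ ♙ · ♙ ♙ ♙│2
1│♖ · · · · ♖ ♔ ·│1
  ─────────────────
  a b c d e f g h



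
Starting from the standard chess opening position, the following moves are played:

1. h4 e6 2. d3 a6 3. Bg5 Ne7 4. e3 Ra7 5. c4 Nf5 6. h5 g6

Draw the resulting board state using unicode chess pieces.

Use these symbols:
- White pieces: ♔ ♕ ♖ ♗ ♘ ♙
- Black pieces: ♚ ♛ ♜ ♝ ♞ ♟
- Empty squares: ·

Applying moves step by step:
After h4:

♜ ♞ ♝ ♛ ♚ ♝ ♞ ♜
♟ ♟ ♟ ♟ ♟ ♟ ♟ ♟
· · · · · · · ·
· · · · · · · ·
· · · · · · · ♙
· · · · · · · ·
♙ ♙ ♙ ♙ ♙ ♙ ♙ ·
♖ ♘ ♗ ♕ ♔ ♗ ♘ ♖


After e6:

♜ ♞ ♝ ♛ ♚ ♝ ♞ ♜
♟ ♟ ♟ ♟ · ♟ ♟ ♟
· · · · ♟ · · ·
· · · · · · · ·
· · · · · · · ♙
· · · · · · · ·
♙ ♙ ♙ ♙ ♙ ♙ ♙ ·
♖ ♘ ♗ ♕ ♔ ♗ ♘ ♖


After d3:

♜ ♞ ♝ ♛ ♚ ♝ ♞ ♜
♟ ♟ ♟ ♟ · ♟ ♟ ♟
· · · · ♟ · · ·
· · · · · · · ·
· · · · · · · ♙
· · · ♙ · · · ·
♙ ♙ ♙ · ♙ ♙ ♙ ·
♖ ♘ ♗ ♕ ♔ ♗ ♘ ♖


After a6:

♜ ♞ ♝ ♛ ♚ ♝ ♞ ♜
· ♟ ♟ ♟ · ♟ ♟ ♟
♟ · · · ♟ · · ·
· · · · · · · ·
· · · · · · · ♙
· · · ♙ · · · ·
♙ ♙ ♙ · ♙ ♙ ♙ ·
♖ ♘ ♗ ♕ ♔ ♗ ♘ ♖


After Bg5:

♜ ♞ ♝ ♛ ♚ ♝ ♞ ♜
· ♟ ♟ ♟ · ♟ ♟ ♟
♟ · · · ♟ · · ·
· · · · · · ♗ ·
· · · · · · · ♙
· · · ♙ · · · ·
♙ ♙ ♙ · ♙ ♙ ♙ ·
♖ ♘ · ♕ ♔ ♗ ♘ ♖


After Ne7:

♜ ♞ ♝ ♛ ♚ ♝ · ♜
· ♟ ♟ ♟ ♞ ♟ ♟ ♟
♟ · · · ♟ · · ·
· · · · · · ♗ ·
· · · · · · · ♙
· · · ♙ · · · ·
♙ ♙ ♙ · ♙ ♙ ♙ ·
♖ ♘ · ♕ ♔ ♗ ♘ ♖


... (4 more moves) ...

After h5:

· ♞ ♝ ♛ ♚ ♝ · ♜
♜ ♟ ♟ ♟ · ♟ ♟ ♟
♟ · · · ♟ · · ·
· · · · · ♞ ♗ ♙
· · ♙ · · · · ·
· · · ♙ ♙ · · ·
♙ ♙ · · · ♙ ♙ ·
♖ ♘ · ♕ ♔ ♗ ♘ ♖


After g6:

· ♞ ♝ ♛ ♚ ♝ · ♜
♜ ♟ ♟ ♟ · ♟ · ♟
♟ · · · ♟ · ♟ ·
· · · · · ♞ ♗ ♙
· · ♙ · · · · ·
· · · ♙ ♙ · · ·
♙ ♙ · · · ♙ ♙ ·
♖ ♘ · ♕ ♔ ♗ ♘ ♖



  a b c d e f g h
  ─────────────────
8│· ♞ ♝ ♛ ♚ ♝ · ♜│8
7│♜ ♟ ♟ ♟ · ♟ · ♟│7
6│♟ · · · ♟ · ♟ ·│6
5│· · · · · ♞ ♗ ♙│5
4│· · ♙ · · · · ·│4
3│· · · ♙ ♙ · · ·│3
2│♙ ♙ · · · ♙ ♙ ·│2
1│♖ ♘ · ♕ ♔ ♗ ♘ ♖│1
  ─────────────────
  a b c d e f g h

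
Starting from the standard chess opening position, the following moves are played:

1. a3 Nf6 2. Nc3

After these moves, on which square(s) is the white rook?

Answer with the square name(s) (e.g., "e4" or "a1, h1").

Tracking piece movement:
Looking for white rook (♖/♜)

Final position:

  a b c d e f g h
  ─────────────────
8│♜ ♞ ♝ ♛ ♚ ♝ · ♜│8
7│♟ ♟ ♟ ♟ ♟ ♟ ♟ ♟│7
6│· · · · · ♞ · ·│6
5│· · · · · · · ·│5
4│· · · · · · · ·│4
3│♙ · ♘ · · · · ·│3
2│· ♙ ♙ ♙ ♙ ♙ ♙ ♙│2
1│♖ · ♗ ♕ ♔ ♗ ♘ ♖│1
  ─────────────────
  a b c d e f g h


a1, h1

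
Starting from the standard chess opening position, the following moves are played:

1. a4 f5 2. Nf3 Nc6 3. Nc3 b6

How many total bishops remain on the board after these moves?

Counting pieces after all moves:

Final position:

  a b c d e f g h
  ─────────────────
8│♜ · ♝ ♛ ♚ ♝ ♞ ♜│8
7│♟ · ♟ ♟ ♟ · ♟ ♟│7
6│· ♟ ♞ · · · · ·│6
5│· · · · · ♟ · ·│5
4│♙ · · · · · · ·│4
3│· · ♘ · · ♘ · ·│3
2│· ♙ ♙ ♙ ♙ ♙ ♙ ♙│2
1│♖ · ♗ ♕ ♔ ♗ · ♖│1
  ─────────────────
  a b c d e f g h


4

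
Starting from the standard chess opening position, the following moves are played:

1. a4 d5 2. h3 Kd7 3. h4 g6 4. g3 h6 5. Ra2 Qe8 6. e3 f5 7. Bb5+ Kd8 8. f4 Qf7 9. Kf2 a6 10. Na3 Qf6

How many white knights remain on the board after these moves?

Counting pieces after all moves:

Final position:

  a b c d e f g h
  ─────────────────
8│♜ ♞ ♝ ♚ · ♝ ♞ ♜│8
7│· ♟ ♟ · ♟ · · ·│7
6│♟ · · · · ♛ ♟ ♟│6
5│· ♗ · ♟ · ♟ · ·│5
4│♙ · · · · ♙ · ♙│4
3│♘ · · · ♙ · ♙ ·│3
2│♖ ♙ ♙ ♙ · ♔ · ·│2
1│· · ♗ ♕ · · ♘ ♖│1
  ─────────────────
  a b c d e f g h


2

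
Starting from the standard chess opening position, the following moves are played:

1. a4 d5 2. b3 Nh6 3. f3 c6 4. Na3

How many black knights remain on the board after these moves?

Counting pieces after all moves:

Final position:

  a b c d e f g h
  ─────────────────
8│♜ ♞ ♝ ♛ ♚ ♝ · ♜│8
7│♟ ♟ · · ♟ ♟ ♟ ♟│7
6│· · ♟ · · · · ♞│6
5│· · · ♟ · · · ·│5
4│♙ · · · · · · ·│4
3│♘ ♙ · · · ♙ · ·│3
2│· · ♙ ♙ ♙ · ♙ ♙│2
1│♖ · ♗ ♕ ♔ ♗ ♘ ♖│1
  ─────────────────
  a b c d e f g h


2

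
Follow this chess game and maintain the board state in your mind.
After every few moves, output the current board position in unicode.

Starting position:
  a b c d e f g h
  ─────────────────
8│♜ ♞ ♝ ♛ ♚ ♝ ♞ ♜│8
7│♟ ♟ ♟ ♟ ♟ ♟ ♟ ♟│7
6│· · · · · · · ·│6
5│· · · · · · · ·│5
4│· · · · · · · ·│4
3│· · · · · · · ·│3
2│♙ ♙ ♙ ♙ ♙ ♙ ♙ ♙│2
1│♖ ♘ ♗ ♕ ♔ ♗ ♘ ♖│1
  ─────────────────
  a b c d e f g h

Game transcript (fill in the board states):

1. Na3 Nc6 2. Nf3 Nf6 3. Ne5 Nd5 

  a b c d e f g h
  ─────────────────
8│♜ · ♝ ♛ ♚ ♝ · ♜│8
7│♟ ♟ ♟ ♟ ♟ ♟ ♟ ♟│7
6│· · ♞ · · · · ·│6
5│· · · ♞ ♘ · · ·│5
4│· · · · · · · ·│4
3│♘ · · · · · · ·│3
2│♙ ♙ ♙ ♙ ♙ ♙ ♙ ♙│2
1│♖ · ♗ ♕ ♔ ♗ · ♖│1
  ─────────────────
  a b c d e f g h

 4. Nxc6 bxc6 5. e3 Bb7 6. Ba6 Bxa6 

  a b c d e f g h
  ─────────────────
8│♜ · · ♛ ♚ ♝ · ♜│8
7│♟ · ♟ ♟ ♟ ♟ ♟ ♟│7
6│♝ · ♟ · · · · ·│6
5│· · · ♞ · · · ·│5
4│· · · · · · · ·│4
3│♘ · · · ♙ · · ·│3
2│♙ ♙ ♙ ♙ · ♙ ♙ ♙│2
1│♖ · ♗ ♕ ♔ · · ♖│1
  ─────────────────
  a b c d e f g h

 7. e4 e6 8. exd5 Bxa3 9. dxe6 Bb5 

  a b c d e f g h
  ─────────────────
8│♜ · · ♛ ♚ · · ♜│8
7│♟ · ♟ ♟ · ♟ ♟ ♟│7
6│· · ♟ · ♙ · · ·│6
5│· ♝ · · · · · ·│5
4│· · · · · · · ·│4
3│♝ · · · · · · ·│3
2│♙ ♙ ♙ ♙ · ♙ ♙ ♙│2
1│♖ · ♗ ♕ ♔ · · ♖│1
  ─────────────────
  a b c d e f g h

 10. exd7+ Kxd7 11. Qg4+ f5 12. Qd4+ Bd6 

  a b c d e f g h
  ─────────────────
8│♜ · · ♛ · · · ♜│8
7│♟ · ♟ ♚ · · ♟ ♟│7
6│· · ♟ ♝ · · · ·│6
5│· ♝ · · · ♟ · ·│5
4│· · · ♕ · · · ·│4
3│· · · · · · · ·│3
2│♙ ♙ ♙ ♙ · ♙ ♙ ♙│2
1│♖ · ♗ · ♔ · · ♖│1
  ─────────────────
  a b c d e f g h

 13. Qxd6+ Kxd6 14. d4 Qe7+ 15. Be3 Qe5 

  a b c d e f g h
  ─────────────────
8│♜ · · · · · · ♜│8
7│♟ · ♟ · · · ♟ ♟│7
6│· · ♟ ♚ · · · ·│6
5│· ♝ · · ♛ ♟ · ·│5
4│· · · ♙ · · · ·│4
3│· · · · ♗ · · ·│3
2│♙ ♙ ♙ · · ♙ ♙ ♙│2
1│♖ · · · ♔ · · ♖│1
  ─────────────────
  a b c d e f g h



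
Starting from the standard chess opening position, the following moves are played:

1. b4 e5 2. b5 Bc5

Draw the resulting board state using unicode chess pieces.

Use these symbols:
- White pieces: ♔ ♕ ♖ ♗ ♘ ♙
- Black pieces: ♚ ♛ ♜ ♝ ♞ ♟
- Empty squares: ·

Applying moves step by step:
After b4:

♜ ♞ ♝ ♛ ♚ ♝ ♞ ♜
♟ ♟ ♟ ♟ ♟ ♟ ♟ ♟
· · · · · · · ·
· · · · · · · ·
· ♙ · · · · · ·
· · · · · · · ·
♙ · ♙ ♙ ♙ ♙ ♙ ♙
♖ ♘ ♗ ♕ ♔ ♗ ♘ ♖


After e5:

♜ ♞ ♝ ♛ ♚ ♝ ♞ ♜
♟ ♟ ♟ ♟ · ♟ ♟ ♟
· · · · · · · ·
· · · · ♟ · · ·
· ♙ · · · · · ·
· · · · · · · ·
♙ · ♙ ♙ ♙ ♙ ♙ ♙
♖ ♘ ♗ ♕ ♔ ♗ ♘ ♖


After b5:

♜ ♞ ♝ ♛ ♚ ♝ ♞ ♜
♟ ♟ ♟ ♟ · ♟ ♟ ♟
· · · · · · · ·
· ♙ · · ♟ · · ·
· · · · · · · ·
· · · · · · · ·
♙ · ♙ ♙ ♙ ♙ ♙ ♙
♖ ♘ ♗ ♕ ♔ ♗ ♘ ♖


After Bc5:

♜ ♞ ♝ ♛ ♚ · ♞ ♜
♟ ♟ ♟ ♟ · ♟ ♟ ♟
· · · · · · · ·
· ♙ ♝ · ♟ · · ·
· · · · · · · ·
· · · · · · · ·
♙ · ♙ ♙ ♙ ♙ ♙ ♙
♖ ♘ ♗ ♕ ♔ ♗ ♘ ♖



  a b c d e f g h
  ─────────────────
8│♜ ♞ ♝ ♛ ♚ · ♞ ♜│8
7│♟ ♟ ♟ ♟ · ♟ ♟ ♟│7
6│· · · · · · · ·│6
5│· ♙ ♝ · ♟ · · ·│5
4│· · · · · · · ·│4
3│· · · · · · · ·│3
2│♙ · ♙ ♙ ♙ ♙ ♙ ♙│2
1│♖ ♘ ♗ ♕ ♔ ♗ ♘ ♖│1
  ─────────────────
  a b c d e f g h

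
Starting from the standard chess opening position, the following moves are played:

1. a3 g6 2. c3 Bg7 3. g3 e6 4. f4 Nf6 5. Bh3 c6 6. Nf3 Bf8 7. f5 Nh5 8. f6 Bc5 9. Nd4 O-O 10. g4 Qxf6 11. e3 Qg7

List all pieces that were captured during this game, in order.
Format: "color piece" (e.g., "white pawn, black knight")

Tracking captures:
  Qxf6: captured white pawn

white pawn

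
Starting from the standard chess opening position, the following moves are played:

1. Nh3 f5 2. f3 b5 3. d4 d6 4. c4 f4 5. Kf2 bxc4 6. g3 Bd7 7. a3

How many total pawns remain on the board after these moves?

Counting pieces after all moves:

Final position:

  a b c d e f g h
  ─────────────────
8│♜ ♞ · ♛ ♚ ♝ ♞ ♜│8
7│♟ · ♟ ♝ ♟ · ♟ ♟│7
6│· · · ♟ · · · ·│6
5│· · · · · · · ·│5
4│· · ♟ ♙ · ♟ · ·│4
3│♙ · · · · ♙ ♙ ♘│3
2│· ♙ · · ♙ ♔ · ♙│2
1│♖ ♘ ♗ ♕ · ♗ · ♖│1
  ─────────────────
  a b c d e f g h


15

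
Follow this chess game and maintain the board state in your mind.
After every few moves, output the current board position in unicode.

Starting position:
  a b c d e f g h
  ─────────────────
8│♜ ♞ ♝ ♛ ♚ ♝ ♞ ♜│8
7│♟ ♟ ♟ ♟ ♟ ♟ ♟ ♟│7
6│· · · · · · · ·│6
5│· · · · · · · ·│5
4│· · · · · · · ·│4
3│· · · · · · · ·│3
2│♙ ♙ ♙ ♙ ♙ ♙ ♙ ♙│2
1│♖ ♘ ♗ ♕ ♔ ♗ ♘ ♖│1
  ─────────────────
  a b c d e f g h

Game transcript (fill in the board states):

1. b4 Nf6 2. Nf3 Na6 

  a b c d e f g h
  ─────────────────
8│♜ · ♝ ♛ ♚ ♝ · ♜│8
7│♟ ♟ ♟ ♟ ♟ ♟ ♟ ♟│7
6│♞ · · · · ♞ · ·│6
5│· · · · · · · ·│5
4│· ♙ · · · · · ·│4
3│· · · · · ♘ · ·│3
2│♙ · ♙ ♙ ♙ ♙ ♙ ♙│2
1│♖ ♘ ♗ ♕ ♔ ♗ · ♖│1
  ─────────────────
  a b c d e f g h

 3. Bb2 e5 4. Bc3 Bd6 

  a b c d e f g h
  ─────────────────
8│♜ · ♝ ♛ ♚ · · ♜│8
7│♟ ♟ ♟ ♟ · ♟ ♟ ♟│7
6│♞ · · ♝ · ♞ · ·│6
5│· · · · ♟ · · ·│5
4│· ♙ · · · · · ·│4
3│· · ♗ · · ♘ · ·│3
2│♙ · ♙ ♙ ♙ ♙ ♙ ♙│2
1│♖ ♘ · ♕ ♔ ♗ · ♖│1
  ─────────────────
  a b c d e f g h

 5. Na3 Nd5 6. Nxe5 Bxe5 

  a b c d e f g h
  ─────────────────
8│♜ · ♝ ♛ ♚ · · ♜│8
7│♟ ♟ ♟ ♟ · ♟ ♟ ♟│7
6│♞ · · · · · · ·│6
5│· · · ♞ ♝ · · ·│5
4│· ♙ · · · · · ·│4
3│♘ · ♗ · · · · ·│3
2│♙ · ♙ ♙ ♙ ♙ ♙ ♙│2
1│♖ · · ♕ ♔ ♗ · ♖│1
  ─────────────────
  a b c d e f g h

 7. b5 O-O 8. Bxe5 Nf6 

  a b c d e f g h
  ─────────────────
8│♜ · ♝ ♛ · ♜ ♚ ·│8
7│♟ ♟ ♟ ♟ · ♟ ♟ ♟│7
6│♞ · · · · ♞ · ·│6
5│· ♙ · · ♗ · · ·│5
4│· · · · · · · ·│4
3│♘ · · · · · · ·│3
2│♙ · ♙ ♙ ♙ ♙ ♙ ♙│2
1│♖ · · ♕ ♔ ♗ · ♖│1
  ─────────────────
  a b c d e f g h

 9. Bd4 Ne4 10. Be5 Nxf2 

  a b c d e f g h
  ─────────────────
8│♜ · ♝ ♛ · ♜ ♚ ·│8
7│♟ ♟ ♟ ♟ · ♟ ♟ ♟│7
6│♞ · · · · · · ·│6
5│· ♙ · · ♗ · · ·│5
4│· · · · · · · ·│4
3│♘ · · · · · · ·│3
2│♙ · ♙ ♙ ♙ ♞ ♙ ♙│2
1│♖ · · ♕ ♔ ♗ · ♖│1
  ─────────────────
  a b c d e f g h



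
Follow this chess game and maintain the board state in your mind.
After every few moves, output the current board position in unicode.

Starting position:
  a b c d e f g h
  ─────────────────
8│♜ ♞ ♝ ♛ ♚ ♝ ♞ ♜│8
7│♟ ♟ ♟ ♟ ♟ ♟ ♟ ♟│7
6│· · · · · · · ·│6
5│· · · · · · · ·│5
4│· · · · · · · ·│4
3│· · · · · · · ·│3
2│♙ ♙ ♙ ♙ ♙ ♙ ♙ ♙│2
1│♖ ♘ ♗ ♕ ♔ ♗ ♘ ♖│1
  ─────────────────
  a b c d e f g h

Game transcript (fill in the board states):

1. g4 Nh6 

  a b c d e f g h
  ─────────────────
8│♜ ♞ ♝ ♛ ♚ ♝ · ♜│8
7│♟ ♟ ♟ ♟ ♟ ♟ ♟ ♟│7
6│· · · · · · · ♞│6
5│· · · · · · · ·│5
4│· · · · · · ♙ ·│4
3│· · · · · · · ·│3
2│♙ ♙ ♙ ♙ ♙ ♙ · ♙│2
1│♖ ♘ ♗ ♕ ♔ ♗ ♘ ♖│1
  ─────────────────
  a b c d e f g h

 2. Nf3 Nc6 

  a b c d e f g h
  ─────────────────
8│♜ · ♝ ♛ ♚ ♝ · ♜│8
7│♟ ♟ ♟ ♟ ♟ ♟ ♟ ♟│7
6│· · ♞ · · · · ♞│6
5│· · · · · · · ·│5
4│· · · · · · ♙ ·│4
3│· · · · · ♘ · ·│3
2│♙ ♙ ♙ ♙ ♙ ♙ · ♙│2
1│♖ ♘ ♗ ♕ ♔ ♗ · ♖│1
  ─────────────────
  a b c d e f g h

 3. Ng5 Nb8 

  a b c d e f g h
  ─────────────────
8│♜ ♞ ♝ ♛ ♚ ♝ · ♜│8
7│♟ ♟ ♟ ♟ ♟ ♟ ♟ ♟│7
6│· · · · · · · ♞│6
5│· · · · · · ♘ ·│5
4│· · · · · · ♙ ·│4
3│· · · · · · · ·│3
2│♙ ♙ ♙ ♙ ♙ ♙ · ♙│2
1│♖ ♘ ♗ ♕ ♔ ♗ · ♖│1
  ─────────────────
  a b c d e f g h

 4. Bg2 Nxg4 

  a b c d e f g h
  ─────────────────
8│♜ ♞ ♝ ♛ ♚ ♝ · ♜│8
7│♟ ♟ ♟ ♟ ♟ ♟ ♟ ♟│7
6│· · · · · · · ·│6
5│· · · · · · ♘ ·│5
4│· · · · · · ♞ ·│4
3│· · · · · · · ·│3
2│♙ ♙ ♙ ♙ ♙ ♙ ♗ ♙│2
1│♖ ♘ ♗ ♕ ♔ · · ♖│1
  ─────────────────
  a b c d e f g h

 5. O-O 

  a b c d e f g h
  ─────────────────
8│♜ ♞ ♝ ♛ ♚ ♝ · ♜│8
7│♟ ♟ ♟ ♟ ♟ ♟ ♟ ♟│7
6│· · · · · · · ·│6
5│· · · · · · ♘ ·│5
4│· · · · · · ♞ ·│4
3│· · · · · · · ·│3
2│♙ ♙ ♙ ♙ ♙ ♙ ♗ ♙│2
1│♖ ♘ ♗ ♕ · ♖ ♔ ·│1
  ─────────────────
  a b c d e f g h


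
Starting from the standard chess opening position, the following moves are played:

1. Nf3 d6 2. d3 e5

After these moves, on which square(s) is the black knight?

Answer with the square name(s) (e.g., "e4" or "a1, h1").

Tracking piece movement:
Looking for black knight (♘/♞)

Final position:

  a b c d e f g h
  ─────────────────
8│♜ ♞ ♝ ♛ ♚ ♝ ♞ ♜│8
7│♟ ♟ ♟ · · ♟ ♟ ♟│7
6│· · · ♟ · · · ·│6
5│· · · · ♟ · · ·│5
4│· · · · · · · ·│4
3│· · · ♙ · ♘ · ·│3
2│♙ ♙ ♙ · ♙ ♙ ♙ ♙│2
1│♖ ♘ ♗ ♕ ♔ ♗ · ♖│1
  ─────────────────
  a b c d e f g h


b8, g8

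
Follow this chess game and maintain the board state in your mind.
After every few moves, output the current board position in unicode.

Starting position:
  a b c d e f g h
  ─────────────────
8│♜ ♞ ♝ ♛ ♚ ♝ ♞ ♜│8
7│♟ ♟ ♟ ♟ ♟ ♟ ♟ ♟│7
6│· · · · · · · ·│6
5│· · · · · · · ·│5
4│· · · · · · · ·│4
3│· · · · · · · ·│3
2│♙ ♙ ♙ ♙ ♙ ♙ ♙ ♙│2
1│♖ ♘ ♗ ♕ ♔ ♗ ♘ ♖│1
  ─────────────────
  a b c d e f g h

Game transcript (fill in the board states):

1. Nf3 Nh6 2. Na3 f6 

  a b c d e f g h
  ─────────────────
8│♜ ♞ ♝ ♛ ♚ ♝ · ♜│8
7│♟ ♟ ♟ ♟ ♟ · ♟ ♟│7
6│· · · · · ♟ · ♞│6
5│· · · · · · · ·│5
4│· · · · · · · ·│4
3│♘ · · · · ♘ · ·│3
2│♙ ♙ ♙ ♙ ♙ ♙ ♙ ♙│2
1│♖ · ♗ ♕ ♔ ♗ · ♖│1
  ─────────────────
  a b c d e f g h

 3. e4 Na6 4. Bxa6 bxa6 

  a b c d e f g h
  ─────────────────
8│♜ · ♝ ♛ ♚ ♝ · ♜│8
7│♟ · ♟ ♟ ♟ · ♟ ♟│7
6│♟ · · · · ♟ · ♞│6
5│· · · · · · · ·│5
4│· · · · ♙ · · ·│4
3│♘ · · · · ♘ · ·│3
2│♙ ♙ ♙ ♙ · ♙ ♙ ♙│2
1│♖ · ♗ ♕ ♔ · · ♖│1
  ─────────────────
  a b c d e f g h

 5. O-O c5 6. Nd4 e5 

  a b c d e f g h
  ─────────────────
8│♜ · ♝ ♛ ♚ ♝ · ♜│8
7│♟ · · ♟ · · ♟ ♟│7
6│♟ · · · · ♟ · ♞│6
5│· · ♟ · ♟ · · ·│5
4│· · · ♘ ♙ · · ·│4
3│♘ · · · · · · ·│3
2│♙ ♙ ♙ ♙ · ♙ ♙ ♙│2
1│♖ · ♗ ♕ · ♖ ♔ ·│1
  ─────────────────
  a b c d e f g h

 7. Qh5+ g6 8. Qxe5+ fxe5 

  a b c d e f g h
  ─────────────────
8│♜ · ♝ ♛ ♚ ♝ · ♜│8
7│♟ · · ♟ · · · ♟│7
6│♟ · · · · · ♟ ♞│6
5│· · ♟ · ♟ · · ·│5
4│· · · ♘ ♙ · · ·│4
3│♘ · · · · · · ·│3
2│♙ ♙ ♙ ♙ · ♙ ♙ ♙│2
1│♖ · ♗ · · ♖ ♔ ·│1
  ─────────────────
  a b c d e f g h

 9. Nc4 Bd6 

  a b c d e f g h
  ─────────────────
8│♜ · ♝ ♛ ♚ · · ♜│8
7│♟ · · ♟ · · · ♟│7
6│♟ · · ♝ · · ♟ ♞│6
5│· · ♟ · ♟ · · ·│5
4│· · ♘ ♘ ♙ · · ·│4
3│· · · · · · · ·│3
2│♙ ♙ ♙ ♙ · ♙ ♙ ♙│2
1│♖ · ♗ · · ♖ ♔ ·│1
  ─────────────────
  a b c d e f g h


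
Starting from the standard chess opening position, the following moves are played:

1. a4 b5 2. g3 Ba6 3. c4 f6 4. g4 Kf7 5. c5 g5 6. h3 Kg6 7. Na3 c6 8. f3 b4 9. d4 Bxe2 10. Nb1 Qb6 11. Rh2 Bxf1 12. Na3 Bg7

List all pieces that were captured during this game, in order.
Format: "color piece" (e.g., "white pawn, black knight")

Tracking captures:
  Bxe2: captured white pawn
  Bxf1: captured white bishop

white pawn, white bishop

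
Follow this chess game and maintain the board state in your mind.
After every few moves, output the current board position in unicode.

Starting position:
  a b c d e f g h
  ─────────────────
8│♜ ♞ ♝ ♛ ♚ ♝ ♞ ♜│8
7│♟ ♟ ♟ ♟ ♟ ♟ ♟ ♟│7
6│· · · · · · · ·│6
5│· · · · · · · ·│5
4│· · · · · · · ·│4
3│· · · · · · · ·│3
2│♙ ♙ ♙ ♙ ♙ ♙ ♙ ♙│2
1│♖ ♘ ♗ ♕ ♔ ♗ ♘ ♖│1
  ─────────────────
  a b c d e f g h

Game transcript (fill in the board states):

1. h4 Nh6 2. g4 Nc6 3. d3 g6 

  a b c d e f g h
  ─────────────────
8│♜ · ♝ ♛ ♚ ♝ · ♜│8
7│♟ ♟ ♟ ♟ ♟ ♟ · ♟│7
6│· · ♞ · · · ♟ ♞│6
5│· · · · · · · ·│5
4│· · · · · · ♙ ♙│4
3│· · · ♙ · · · ·│3
2│♙ ♙ ♙ · ♙ ♙ · ·│2
1│♖ ♘ ♗ ♕ ♔ ♗ ♘ ♖│1
  ─────────────────
  a b c d e f g h

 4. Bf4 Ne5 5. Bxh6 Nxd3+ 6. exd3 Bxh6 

  a b c d e f g h
  ─────────────────
8│♜ · ♝ ♛ ♚ · · ♜│8
7│♟ ♟ ♟ ♟ ♟ ♟ · ♟│7
6│· · · · · · ♟ ♝│6
5│· · · · · · · ·│5
4│· · · · · · ♙ ♙│4
3│· · · ♙ · · · ·│3
2│♙ ♙ ♙ · · ♙ · ·│2
1│♖ ♘ · ♕ ♔ ♗ ♘ ♖│1
  ─────────────────
  a b c d e f g h

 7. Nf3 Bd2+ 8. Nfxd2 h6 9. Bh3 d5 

  a b c d e f g h
  ─────────────────
8│♜ · ♝ ♛ ♚ · · ♜│8
7│♟ ♟ ♟ · ♟ ♟ · ·│7
6│· · · · · · ♟ ♟│6
5│· · · ♟ · · · ·│5
4│· · · · · · ♙ ♙│4
3│· · · ♙ · · · ♗│3
2│♙ ♙ ♙ ♘ · ♙ · ·│2
1│♖ ♘ · ♕ ♔ · · ♖│1
  ─────────────────
  a b c d e f g h

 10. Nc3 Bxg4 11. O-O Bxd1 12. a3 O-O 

  a b c d e f g h
  ─────────────────
8│♜ · · ♛ · ♜ ♚ ·│8
7│♟ ♟ ♟ · ♟ ♟ · ·│7
6│· · · · · · ♟ ♟│6
5│· · · ♟ · · · ·│5
4│· · · · · · · ♙│4
3│♙ · ♘ ♙ · · · ♗│3
2│· ♙ ♙ ♘ · ♙ · ·│2
1│♖ · · ♝ · ♖ ♔ ·│1
  ─────────────────
  a b c d e f g h

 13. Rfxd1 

  a b c d e f g h
  ─────────────────
8│♜ · · ♛ · ♜ ♚ ·│8
7│♟ ♟ ♟ · ♟ ♟ · ·│7
6│· · · · · · ♟ ♟│6
5│· · · ♟ · · · ·│5
4│· · · · · · · ♙│4
3│♙ · ♘ ♙ · · · ♗│3
2│· ♙ ♙ ♘ · ♙ · ·│2
1│♖ · · ♖ · · ♔ ·│1
  ─────────────────
  a b c d e f g h


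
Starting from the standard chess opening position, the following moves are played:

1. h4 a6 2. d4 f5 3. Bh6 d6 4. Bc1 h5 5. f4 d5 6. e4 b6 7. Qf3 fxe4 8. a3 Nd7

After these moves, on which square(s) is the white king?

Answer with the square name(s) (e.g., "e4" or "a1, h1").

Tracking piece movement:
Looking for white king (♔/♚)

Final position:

  a b c d e f g h
  ─────────────────
8│♜ · ♝ ♛ ♚ ♝ ♞ ♜│8
7│· · ♟ ♞ ♟ · ♟ ·│7
6│♟ ♟ · · · · · ·│6
5│· · · ♟ · · · ♟│5
4│· · · ♙ ♟ ♙ · ♙│4
3│♙ · · · · ♕ · ·│3
2│· ♙ ♙ · · · ♙ ·│2
1│♖ ♘ ♗ · ♔ ♗ ♘ ♖│1
  ─────────────────
  a b c d e f g h


e1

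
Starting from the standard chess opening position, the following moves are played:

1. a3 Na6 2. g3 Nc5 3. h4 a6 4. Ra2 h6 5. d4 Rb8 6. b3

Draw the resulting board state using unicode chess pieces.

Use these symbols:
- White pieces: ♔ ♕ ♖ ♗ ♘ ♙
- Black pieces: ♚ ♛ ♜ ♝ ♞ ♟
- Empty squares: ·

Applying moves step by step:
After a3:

♜ ♞ ♝ ♛ ♚ ♝ ♞ ♜
♟ ♟ ♟ ♟ ♟ ♟ ♟ ♟
· · · · · · · ·
· · · · · · · ·
· · · · · · · ·
♙ · · · · · · ·
· ♙ ♙ ♙ ♙ ♙ ♙ ♙
♖ ♘ ♗ ♕ ♔ ♗ ♘ ♖


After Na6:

♜ · ♝ ♛ ♚ ♝ ♞ ♜
♟ ♟ ♟ ♟ ♟ ♟ ♟ ♟
♞ · · · · · · ·
· · · · · · · ·
· · · · · · · ·
♙ · · · · · · ·
· ♙ ♙ ♙ ♙ ♙ ♙ ♙
♖ ♘ ♗ ♕ ♔ ♗ ♘ ♖


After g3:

♜ · ♝ ♛ ♚ ♝ ♞ ♜
♟ ♟ ♟ ♟ ♟ ♟ ♟ ♟
♞ · · · · · · ·
· · · · · · · ·
· · · · · · · ·
♙ · · · · · ♙ ·
· ♙ ♙ ♙ ♙ ♙ · ♙
♖ ♘ ♗ ♕ ♔ ♗ ♘ ♖


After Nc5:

♜ · ♝ ♛ ♚ ♝ ♞ ♜
♟ ♟ ♟ ♟ ♟ ♟ ♟ ♟
· · · · · · · ·
· · ♞ · · · · ·
· · · · · · · ·
♙ · · · · · ♙ ·
· ♙ ♙ ♙ ♙ ♙ · ♙
♖ ♘ ♗ ♕ ♔ ♗ ♘ ♖


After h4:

♜ · ♝ ♛ ♚ ♝ ♞ ♜
♟ ♟ ♟ ♟ ♟ ♟ ♟ ♟
· · · · · · · ·
· · ♞ · · · · ·
· · · · · · · ♙
♙ · · · · · ♙ ·
· ♙ ♙ ♙ ♙ ♙ · ·
♖ ♘ ♗ ♕ ♔ ♗ ♘ ♖


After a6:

♜ · ♝ ♛ ♚ ♝ ♞ ♜
· ♟ ♟ ♟ ♟ ♟ ♟ ♟
♟ · · · · · · ·
· · ♞ · · · · ·
· · · · · · · ♙
♙ · · · · · ♙ ·
· ♙ ♙ ♙ ♙ ♙ · ·
♖ ♘ ♗ ♕ ♔ ♗ ♘ ♖


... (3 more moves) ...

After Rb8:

· ♜ ♝ ♛ ♚ ♝ ♞ ♜
· ♟ ♟ ♟ ♟ ♟ ♟ ·
♟ · · · · · · ♟
· · ♞ · · · · ·
· · · ♙ · · · ♙
♙ · · · · · ♙ ·
♖ ♙ ♙ · ♙ ♙ · ·
· ♘ ♗ ♕ ♔ ♗ ♘ ♖


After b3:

· ♜ ♝ ♛ ♚ ♝ ♞ ♜
· ♟ ♟ ♟ ♟ ♟ ♟ ·
♟ · · · · · · ♟
· · ♞ · · · · ·
· · · ♙ · · · ♙
♙ ♙ · · · · ♙ ·
♖ · ♙ · ♙ ♙ · ·
· ♘ ♗ ♕ ♔ ♗ ♘ ♖



  a b c d e f g h
  ─────────────────
8│· ♜ ♝ ♛ ♚ ♝ ♞ ♜│8
7│· ♟ ♟ ♟ ♟ ♟ ♟ ·│7
6│♟ · · · · · · ♟│6
5│· · ♞ · · · · ·│5
4│· · · ♙ · · · ♙│4
3│♙ ♙ · · · · ♙ ·│3
2│♖ · ♙ · ♙ ♙ · ·│2
1│· ♘ ♗ ♕ ♔ ♗ ♘ ♖│1
  ─────────────────
  a b c d e f g h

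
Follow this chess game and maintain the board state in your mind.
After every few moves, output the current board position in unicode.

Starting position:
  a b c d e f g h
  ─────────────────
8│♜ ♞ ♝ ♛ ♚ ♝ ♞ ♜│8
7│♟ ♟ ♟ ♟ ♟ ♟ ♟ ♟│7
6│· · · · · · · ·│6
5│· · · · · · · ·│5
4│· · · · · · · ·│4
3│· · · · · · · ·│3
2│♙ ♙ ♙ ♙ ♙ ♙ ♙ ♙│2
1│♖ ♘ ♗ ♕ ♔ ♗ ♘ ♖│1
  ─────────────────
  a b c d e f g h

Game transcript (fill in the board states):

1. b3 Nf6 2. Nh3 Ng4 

  a b c d e f g h
  ─────────────────
8│♜ ♞ ♝ ♛ ♚ ♝ · ♜│8
7│♟ ♟ ♟ ♟ ♟ ♟ ♟ ♟│7
6│· · · · · · · ·│6
5│· · · · · · · ·│5
4│· · · · · · ♞ ·│4
3│· ♙ · · · · · ♘│3
2│♙ · ♙ ♙ ♙ ♙ ♙ ♙│2
1│♖ ♘ ♗ ♕ ♔ ♗ · ♖│1
  ─────────────────
  a b c d e f g h

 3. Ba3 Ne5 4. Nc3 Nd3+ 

  a b c d e f g h
  ─────────────────
8│♜ ♞ ♝ ♛ ♚ ♝ · ♜│8
7│♟ ♟ ♟ ♟ ♟ ♟ ♟ ♟│7
6│· · · · · · · ·│6
5│· · · · · · · ·│5
4│· · · · · · · ·│4
3│♗ ♙ ♘ ♞ · · · ♘│3
2│♙ · ♙ ♙ ♙ ♙ ♙ ♙│2
1│♖ · · ♕ ♔ ♗ · ♖│1
  ─────────────────
  a b c d e f g h

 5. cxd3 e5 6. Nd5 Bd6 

  a b c d e f g h
  ─────────────────
8│♜ ♞ ♝ ♛ ♚ · · ♜│8
7│♟ ♟ ♟ ♟ · ♟ ♟ ♟│7
6│· · · ♝ · · · ·│6
5│· · · ♘ ♟ · · ·│5
4│· · · · · · · ·│4
3│♗ ♙ · ♙ · · · ♘│3
2│♙ · · ♙ ♙ ♙ ♙ ♙│2
1│♖ · · ♕ ♔ ♗ · ♖│1
  ─────────────────
  a b c d e f g h

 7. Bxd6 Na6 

  a b c d e f g h
  ─────────────────
8│♜ · ♝ ♛ ♚ · · ♜│8
7│♟ ♟ ♟ ♟ · ♟ ♟ ♟│7
6│♞ · · ♗ · · · ·│6
5│· · · ♘ ♟ · · ·│5
4│· · · · · · · ·│4
3│· ♙ · ♙ · · · ♘│3
2│♙ · · ♙ ♙ ♙ ♙ ♙│2
1│♖ · · ♕ ♔ ♗ · ♖│1
  ─────────────────
  a b c d e f g h


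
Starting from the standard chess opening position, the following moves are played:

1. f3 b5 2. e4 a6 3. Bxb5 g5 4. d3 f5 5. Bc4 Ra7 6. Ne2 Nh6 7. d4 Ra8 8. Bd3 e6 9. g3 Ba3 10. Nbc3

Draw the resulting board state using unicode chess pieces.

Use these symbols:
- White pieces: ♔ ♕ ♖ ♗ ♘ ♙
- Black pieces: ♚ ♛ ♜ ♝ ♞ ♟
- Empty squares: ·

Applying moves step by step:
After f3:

♜ ♞ ♝ ♛ ♚ ♝ ♞ ♜
♟ ♟ ♟ ♟ ♟ ♟ ♟ ♟
· · · · · · · ·
· · · · · · · ·
· · · · · · · ·
· · · · · ♙ · ·
♙ ♙ ♙ ♙ ♙ · ♙ ♙
♖ ♘ ♗ ♕ ♔ ♗ ♘ ♖


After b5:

♜ ♞ ♝ ♛ ♚ ♝ ♞ ♜
♟ · ♟ ♟ ♟ ♟ ♟ ♟
· · · · · · · ·
· ♟ · · · · · ·
· · · · · · · ·
· · · · · ♙ · ·
♙ ♙ ♙ ♙ ♙ · ♙ ♙
♖ ♘ ♗ ♕ ♔ ♗ ♘ ♖


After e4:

♜ ♞ ♝ ♛ ♚ ♝ ♞ ♜
♟ · ♟ ♟ ♟ ♟ ♟ ♟
· · · · · · · ·
· ♟ · · · · · ·
· · · · ♙ · · ·
· · · · · ♙ · ·
♙ ♙ ♙ ♙ · · ♙ ♙
♖ ♘ ♗ ♕ ♔ ♗ ♘ ♖


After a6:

♜ ♞ ♝ ♛ ♚ ♝ ♞ ♜
· · ♟ ♟ ♟ ♟ ♟ ♟
♟ · · · · · · ·
· ♟ · · · · · ·
· · · · ♙ · · ·
· · · · · ♙ · ·
♙ ♙ ♙ ♙ · · ♙ ♙
♖ ♘ ♗ ♕ ♔ ♗ ♘ ♖


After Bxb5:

♜ ♞ ♝ ♛ ♚ ♝ ♞ ♜
· · ♟ ♟ ♟ ♟ ♟ ♟
♟ · · · · · · ·
· ♗ · · · · · ·
· · · · ♙ · · ·
· · · · · ♙ · ·
♙ ♙ ♙ ♙ · · ♙ ♙
♖ ♘ ♗ ♕ ♔ · ♘ ♖


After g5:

♜ ♞ ♝ ♛ ♚ ♝ ♞ ♜
· · ♟ ♟ ♟ ♟ · ♟
♟ · · · · · · ·
· ♗ · · · · ♟ ·
· · · · ♙ · · ·
· · · · · ♙ · ·
♙ ♙ ♙ ♙ · · ♙ ♙
♖ ♘ ♗ ♕ ♔ · ♘ ♖


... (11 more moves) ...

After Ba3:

♜ ♞ ♝ ♛ ♚ · · ♜
· · ♟ ♟ · · · ♟
♟ · · · ♟ · · ♞
· · · · · ♟ ♟ ·
· · · ♙ ♙ · · ·
♝ · · ♗ · ♙ ♙ ·
♙ ♙ ♙ · ♘ · · ♙
♖ ♘ ♗ ♕ ♔ · · ♖


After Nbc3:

♜ ♞ ♝ ♛ ♚ · · ♜
· · ♟ ♟ · · · ♟
♟ · · · ♟ · · ♞
· · · · · ♟ ♟ ·
· · · ♙ ♙ · · ·
♝ · ♘ ♗ · ♙ ♙ ·
♙ ♙ ♙ · ♘ · · ♙
♖ · ♗ ♕ ♔ · · ♖



  a b c d e f g h
  ─────────────────
8│♜ ♞ ♝ ♛ ♚ · · ♜│8
7│· · ♟ ♟ · · · ♟│7
6│♟ · · · ♟ · · ♞│6
5│· · · · · ♟ ♟ ·│5
4│· · · ♙ ♙ · · ·│4
3│♝ · ♘ ♗ · ♙ ♙ ·│3
2│♙ ♙ ♙ · ♘ · · ♙│2
1│♖ · ♗ ♕ ♔ · · ♖│1
  ─────────────────
  a b c d e f g h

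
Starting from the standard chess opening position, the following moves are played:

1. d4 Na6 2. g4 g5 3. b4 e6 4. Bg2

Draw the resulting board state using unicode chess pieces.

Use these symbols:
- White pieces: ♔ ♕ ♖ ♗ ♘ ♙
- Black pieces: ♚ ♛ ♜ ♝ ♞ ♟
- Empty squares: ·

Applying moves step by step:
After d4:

♜ ♞ ♝ ♛ ♚ ♝ ♞ ♜
♟ ♟ ♟ ♟ ♟ ♟ ♟ ♟
· · · · · · · ·
· · · · · · · ·
· · · ♙ · · · ·
· · · · · · · ·
♙ ♙ ♙ · ♙ ♙ ♙ ♙
♖ ♘ ♗ ♕ ♔ ♗ ♘ ♖


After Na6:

♜ · ♝ ♛ ♚ ♝ ♞ ♜
♟ ♟ ♟ ♟ ♟ ♟ ♟ ♟
♞ · · · · · · ·
· · · · · · · ·
· · · ♙ · · · ·
· · · · · · · ·
♙ ♙ ♙ · ♙ ♙ ♙ ♙
♖ ♘ ♗ ♕ ♔ ♗ ♘ ♖


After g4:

♜ · ♝ ♛ ♚ ♝ ♞ ♜
♟ ♟ ♟ ♟ ♟ ♟ ♟ ♟
♞ · · · · · · ·
· · · · · · · ·
· · · ♙ · · ♙ ·
· · · · · · · ·
♙ ♙ ♙ · ♙ ♙ · ♙
♖ ♘ ♗ ♕ ♔ ♗ ♘ ♖


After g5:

♜ · ♝ ♛ ♚ ♝ ♞ ♜
♟ ♟ ♟ ♟ ♟ ♟ · ♟
♞ · · · · · · ·
· · · · · · ♟ ·
· · · ♙ · · ♙ ·
· · · · · · · ·
♙ ♙ ♙ · ♙ ♙ · ♙
♖ ♘ ♗ ♕ ♔ ♗ ♘ ♖


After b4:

♜ · ♝ ♛ ♚ ♝ ♞ ♜
♟ ♟ ♟ ♟ ♟ ♟ · ♟
♞ · · · · · · ·
· · · · · · ♟ ·
· ♙ · ♙ · · ♙ ·
· · · · · · · ·
♙ · ♙ · ♙ ♙ · ♙
♖ ♘ ♗ ♕ ♔ ♗ ♘ ♖


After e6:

♜ · ♝ ♛ ♚ ♝ ♞ ♜
♟ ♟ ♟ ♟ · ♟ · ♟
♞ · · · ♟ · · ·
· · · · · · ♟ ·
· ♙ · ♙ · · ♙ ·
· · · · · · · ·
♙ · ♙ · ♙ ♙ · ♙
♖ ♘ ♗ ♕ ♔ ♗ ♘ ♖


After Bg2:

♜ · ♝ ♛ ♚ ♝ ♞ ♜
♟ ♟ ♟ ♟ · ♟ · ♟
♞ · · · ♟ · · ·
· · · · · · ♟ ·
· ♙ · ♙ · · ♙ ·
· · · · · · · ·
♙ · ♙ · ♙ ♙ ♗ ♙
♖ ♘ ♗ ♕ ♔ · ♘ ♖



  a b c d e f g h
  ─────────────────
8│♜ · ♝ ♛ ♚ ♝ ♞ ♜│8
7│♟ ♟ ♟ ♟ · ♟ · ♟│7
6│♞ · · · ♟ · · ·│6
5│· · · · · · ♟ ·│5
4│· ♙ · ♙ · · ♙ ·│4
3│· · · · · · · ·│3
2│♙ · ♙ · ♙ ♙ ♗ ♙│2
1│♖ ♘ ♗ ♕ ♔ · ♘ ♖│1
  ─────────────────
  a b c d e f g h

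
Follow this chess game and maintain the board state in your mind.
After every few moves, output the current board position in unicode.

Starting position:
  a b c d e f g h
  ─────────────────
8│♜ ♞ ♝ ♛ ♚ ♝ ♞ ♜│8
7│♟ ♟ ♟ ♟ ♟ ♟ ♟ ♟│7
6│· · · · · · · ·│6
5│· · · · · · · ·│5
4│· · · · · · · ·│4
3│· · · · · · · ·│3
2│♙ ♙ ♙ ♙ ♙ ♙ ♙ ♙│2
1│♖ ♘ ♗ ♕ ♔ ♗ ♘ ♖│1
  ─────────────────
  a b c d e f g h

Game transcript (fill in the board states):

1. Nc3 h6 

  a b c d e f g h
  ─────────────────
8│♜ ♞ ♝ ♛ ♚ ♝ ♞ ♜│8
7│♟ ♟ ♟ ♟ ♟ ♟ ♟ ·│7
6│· · · · · · · ♟│6
5│· · · · · · · ·│5
4│· · · · · · · ·│4
3│· · ♘ · · · · ·│3
2│♙ ♙ ♙ ♙ ♙ ♙ ♙ ♙│2
1│♖ · ♗ ♕ ♔ ♗ ♘ ♖│1
  ─────────────────
  a b c d e f g h

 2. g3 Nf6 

  a b c d e f g h
  ─────────────────
8│♜ ♞ ♝ ♛ ♚ ♝ · ♜│8
7│♟ ♟ ♟ ♟ ♟ ♟ ♟ ·│7
6│· · · · · ♞ · ♟│6
5│· · · · · · · ·│5
4│· · · · · · · ·│4
3│· · ♘ · · · ♙ ·│3
2│♙ ♙ ♙ ♙ ♙ ♙ · ♙│2
1│♖ · ♗ ♕ ♔ ♗ ♘ ♖│1
  ─────────────────
  a b c d e f g h

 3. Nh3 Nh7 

  a b c d e f g h
  ─────────────────
8│♜ ♞ ♝ ♛ ♚ ♝ · ♜│8
7│♟ ♟ ♟ ♟ ♟ ♟ ♟ ♞│7
6│· · · · · · · ♟│6
5│· · · · · · · ·│5
4│· · · · · · · ·│4
3│· · ♘ · · · ♙ ♘│3
2│♙ ♙ ♙ ♙ ♙ ♙ · ♙│2
1│♖ · ♗ ♕ ♔ ♗ · ♖│1
  ─────────────────
  a b c d e f g h

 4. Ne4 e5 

  a b c d e f g h
  ─────────────────
8│♜ ♞ ♝ ♛ ♚ ♝ · ♜│8
7│♟ ♟ ♟ ♟ · ♟ ♟ ♞│7
6│· · · · · · · ♟│6
5│· · · · ♟ · · ·│5
4│· · · · ♘ · · ·│4
3│· · · · · · ♙ ♘│3
2│♙ ♙ ♙ ♙ ♙ ♙ · ♙│2
1│♖ · ♗ ♕ ♔ ♗ · ♖│1
  ─────────────────
  a b c d e f g h

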